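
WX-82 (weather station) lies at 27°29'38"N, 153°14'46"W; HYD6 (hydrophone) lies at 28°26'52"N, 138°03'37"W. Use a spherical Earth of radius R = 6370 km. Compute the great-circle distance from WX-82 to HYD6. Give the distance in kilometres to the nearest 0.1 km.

1493.9 km

WX-82: φ = +27.49389°, λ = -153.24611°
HYD6: φ = +28.44778°, λ = -138.06028°
Δφ = 0.9539°,  Δλ = 15.1858°
a = sin²(Δφ/2) + cos φ₁ cos φ₂ sin²(Δλ/2) = 0.013687
c = 2·arcsin(√a) = 0.234517 rad = 13.4369°
d = R·c = 6370 × 0.234517 = 1493.9 km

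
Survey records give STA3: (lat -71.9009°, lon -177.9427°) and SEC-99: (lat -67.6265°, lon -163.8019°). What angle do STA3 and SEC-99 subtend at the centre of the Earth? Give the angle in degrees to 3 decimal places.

Δφ = 4.2744°,  Δλ = 14.1408°
a = sin²(Δφ/2) + cos φ₁ cos φ₂ sin²(Δλ/2) = 0.003182
c = 2·arcsin(√a) = 0.112884 rad = 6.4678°

6.468°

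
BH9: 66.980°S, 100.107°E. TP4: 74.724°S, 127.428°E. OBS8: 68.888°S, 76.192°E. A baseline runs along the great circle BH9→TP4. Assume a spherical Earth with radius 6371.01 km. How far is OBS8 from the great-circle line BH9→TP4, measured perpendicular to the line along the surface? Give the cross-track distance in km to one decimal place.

984.6 km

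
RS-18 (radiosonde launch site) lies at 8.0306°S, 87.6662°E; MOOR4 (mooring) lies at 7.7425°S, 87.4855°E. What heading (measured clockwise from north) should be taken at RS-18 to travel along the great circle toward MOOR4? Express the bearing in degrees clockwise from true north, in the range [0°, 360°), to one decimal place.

328.1°

Δλ = -0.1807°
y = sin Δλ · cos φ₂ = -0.003125
x = cos φ₁ sin φ₂ − sin φ₁ cos φ₂ cos Δλ = 0.005028
θ = atan2(y, x) = -31.8643° → 328.1357° (mod 360°)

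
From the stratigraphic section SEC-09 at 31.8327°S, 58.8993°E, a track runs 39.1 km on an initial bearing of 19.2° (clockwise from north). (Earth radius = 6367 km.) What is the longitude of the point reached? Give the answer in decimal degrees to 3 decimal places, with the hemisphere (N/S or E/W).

59.035°E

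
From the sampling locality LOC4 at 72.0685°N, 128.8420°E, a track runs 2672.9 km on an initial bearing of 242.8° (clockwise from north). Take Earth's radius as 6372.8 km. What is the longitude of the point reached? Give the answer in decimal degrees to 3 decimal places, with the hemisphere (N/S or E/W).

90.522°E

δ = d/R = 2672.9/6372.8 = 0.419423 rad
φ₂ = arcsin(sin φ₁ cos δ + cos φ₁ sin δ cos θ)
   = arcsin(0.95143·0.91332 + 0.30788·0.40723·-0.45710) = 54.25736°
λ₂ = λ₁ + atan2(sin θ sin δ cos φ₁, cos δ − sin φ₁ sin φ₂) = 90.52209°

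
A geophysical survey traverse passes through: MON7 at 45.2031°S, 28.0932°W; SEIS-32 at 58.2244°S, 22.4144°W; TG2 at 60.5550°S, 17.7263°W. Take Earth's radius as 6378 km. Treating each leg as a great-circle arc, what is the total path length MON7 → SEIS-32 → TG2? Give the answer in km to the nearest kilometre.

MON7→SEIS-32: c = 0.235210 rad, d = 1500.17 km
SEIS-32→TG2: c = 0.058202 rad, d = 371.21 km
Total = 1500.17 + 371.21 = 1871.38 km

1871 km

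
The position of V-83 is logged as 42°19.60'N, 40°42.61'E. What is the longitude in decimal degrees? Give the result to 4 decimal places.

40° + 42.61′/60 = 40 + 0.71017 = 40.7102°

40.7102°E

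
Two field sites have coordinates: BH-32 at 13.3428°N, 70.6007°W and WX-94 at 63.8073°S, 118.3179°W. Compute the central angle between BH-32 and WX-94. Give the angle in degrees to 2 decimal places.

85.30°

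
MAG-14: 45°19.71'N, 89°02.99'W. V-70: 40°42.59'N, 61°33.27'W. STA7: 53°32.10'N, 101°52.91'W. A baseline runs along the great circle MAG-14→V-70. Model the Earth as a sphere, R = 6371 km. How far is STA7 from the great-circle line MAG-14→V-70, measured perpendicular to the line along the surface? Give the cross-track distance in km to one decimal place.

MAG-14: φ = +45.32850°, λ = -89.04983°
V-70: φ = +40.70983°, λ = -61.55450°
STA7: φ = +53.53500°, λ = -101.88183°
δ₁₃ = central angle MAG-14→STA7 = 0.203700 rad  (haversine)
θ₁₃ = bearing MAG-14→STA7 = 319.270°,  θ₁₂ = bearing MAG-14→V-70 = 93.211°
dₓₜ = R·arcsin(sin δ₁₃ · sin(θ₁₃ − θ₁₂)) = 6371·arcsin(0.20229·sin(226.058°)) = -931.325 km
|dₓₜ| = 931.325 km

931.3 km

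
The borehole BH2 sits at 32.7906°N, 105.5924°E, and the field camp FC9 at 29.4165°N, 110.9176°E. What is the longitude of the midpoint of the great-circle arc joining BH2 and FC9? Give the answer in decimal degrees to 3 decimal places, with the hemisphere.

108.302°E

Bx = cos φ₂ cos Δλ = 0.867313,  By = cos φ₂ sin Δλ = 0.080843
φₘ = atan2(sin φ₁ + sin φ₂, √((cos φ₁ + Bx)² + By²)) = 31.13092°
λₘ = λ₁ + atan2(By, cos φ₁ + Bx) = 108.30235°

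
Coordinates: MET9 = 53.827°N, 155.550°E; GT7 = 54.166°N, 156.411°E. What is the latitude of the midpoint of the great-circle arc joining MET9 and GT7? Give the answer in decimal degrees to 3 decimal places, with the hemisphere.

Bx = cos φ₂ cos Δλ = 0.585373,  By = cos φ₂ sin Δλ = 0.008797
φₘ = atan2(sin φ₁ + sin φ₂, √((cos φ₁ + Bx)² + By²)) = 53.99727°
λₘ = λ₁ + atan2(By, cos φ₁ + Bx) = 155.97875°

53.997°N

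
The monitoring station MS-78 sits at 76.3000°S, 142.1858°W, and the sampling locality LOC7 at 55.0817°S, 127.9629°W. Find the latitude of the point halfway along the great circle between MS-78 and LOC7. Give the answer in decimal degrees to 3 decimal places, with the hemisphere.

65.828°S

Bx = cos φ₂ cos Δλ = 0.554862,  By = cos φ₂ sin Δλ = 0.140638
φₘ = atan2(sin φ₁ + sin φ₂, √((cos φ₁ + Bx)² + By²)) = -65.82783°
λₘ = λ₁ + atan2(By, cos φ₁ + Bx) = -132.11285°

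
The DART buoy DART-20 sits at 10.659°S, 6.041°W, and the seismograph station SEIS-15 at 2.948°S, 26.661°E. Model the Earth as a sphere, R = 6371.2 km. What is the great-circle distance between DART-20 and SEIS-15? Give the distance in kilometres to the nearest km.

3708 km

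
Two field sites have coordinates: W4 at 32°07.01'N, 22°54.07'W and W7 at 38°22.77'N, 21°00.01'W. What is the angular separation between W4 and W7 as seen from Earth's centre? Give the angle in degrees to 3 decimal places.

W4: φ = +32.11683°, λ = -22.90117°
W7: φ = +38.37950°, λ = -21.00017°
Δφ = 6.2627°,  Δλ = 1.9010°
a = sin²(Δφ/2) + cos φ₁ cos φ₂ sin²(Δλ/2) = 0.003167
c = 2·arcsin(√a) = 0.112604 rad = 6.4518°

6.452°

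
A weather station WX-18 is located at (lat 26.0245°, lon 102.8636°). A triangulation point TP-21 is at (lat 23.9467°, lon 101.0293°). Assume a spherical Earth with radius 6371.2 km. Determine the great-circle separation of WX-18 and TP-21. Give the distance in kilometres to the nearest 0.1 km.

Δφ = -2.0778°,  Δλ = -1.8343°
a = sin²(Δφ/2) + cos φ₁ cos φ₂ sin²(Δλ/2) = 0.000539
c = 2·arcsin(√a) = 0.046444 rad = 2.6610°
d = R·c = 6371.2 × 0.046444 = 295.9 km

295.9 km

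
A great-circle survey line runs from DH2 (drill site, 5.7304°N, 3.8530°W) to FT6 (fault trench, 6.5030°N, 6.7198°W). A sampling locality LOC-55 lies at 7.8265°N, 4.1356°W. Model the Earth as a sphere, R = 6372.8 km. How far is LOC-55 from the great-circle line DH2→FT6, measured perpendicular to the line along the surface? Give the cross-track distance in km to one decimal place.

216.6 km

δ₁₃ = central angle DH2→LOC-55 = 0.036910 rad  (haversine)
θ₁₃ = bearing DH2→LOC-55 = 352.391°,  θ₁₂ = bearing DH2→FT6 = 285.315°
dₓₜ = R·arcsin(sin δ₁₃ · sin(θ₁₃ − θ₁₂)) = 6372.8·arcsin(0.03690·sin(67.076°)) = 216.637 km
|dₓₜ| = 216.637 km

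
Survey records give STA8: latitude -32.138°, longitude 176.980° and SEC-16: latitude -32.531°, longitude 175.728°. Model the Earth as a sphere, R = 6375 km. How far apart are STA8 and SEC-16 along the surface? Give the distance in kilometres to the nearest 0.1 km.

Δφ = -0.3930°,  Δλ = -1.2520°
a = sin²(Δφ/2) + cos φ₁ cos φ₂ sin²(Δλ/2) = 0.000097
c = 2·arcsin(√a) = 0.019696 rad = 1.1285°
d = R·c = 6375 × 0.019696 = 125.6 km

125.6 km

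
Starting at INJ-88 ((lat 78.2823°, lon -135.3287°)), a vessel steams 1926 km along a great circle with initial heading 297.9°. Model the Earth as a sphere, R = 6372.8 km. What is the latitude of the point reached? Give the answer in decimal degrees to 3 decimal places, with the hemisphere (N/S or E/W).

δ = d/R = 1926/6372.8 = 0.302222 rad
φ₂ = arcsin(sin φ₁ cos δ + cos φ₁ sin δ cos θ)
   = arcsin(0.97916·0.95468 + 0.20309·0.29764·0.46793) = 74.37978°
λ₂ = λ₁ + atan2(sin θ sin δ cos φ₁, cos δ − sin φ₁ sin φ₂) = 147.00432°

74.380°N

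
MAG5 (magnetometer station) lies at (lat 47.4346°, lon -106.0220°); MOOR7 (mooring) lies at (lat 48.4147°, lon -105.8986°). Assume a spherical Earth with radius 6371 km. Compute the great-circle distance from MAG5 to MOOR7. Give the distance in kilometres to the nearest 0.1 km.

Δφ = 0.9801°,  Δλ = 0.1234°
a = sin²(Δφ/2) + cos φ₁ cos φ₂ sin²(Δλ/2) = 0.000074
c = 2·arcsin(√a) = 0.017167 rad = 0.9836°
d = R·c = 6371 × 0.017167 = 109.4 km

109.4 km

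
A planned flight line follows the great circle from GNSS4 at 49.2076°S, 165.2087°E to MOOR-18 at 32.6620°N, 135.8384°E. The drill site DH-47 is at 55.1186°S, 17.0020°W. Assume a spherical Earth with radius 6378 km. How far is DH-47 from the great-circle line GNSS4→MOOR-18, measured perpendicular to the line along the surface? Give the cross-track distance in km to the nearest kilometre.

δ₁₃ = central angle GNSS4→DH-47 = 1.320470 rad  (haversine)
θ₁₃ = bearing GNSS4→DH-47 = 178.695°,  θ₁₂ = bearing GNSS4→MOOR-18 = 335.548°
dₓₜ = R·arcsin(sin δ₁₃ · sin(θ₁₃ − θ₁₂)) = 6378·arcsin(0.96883·sin(-156.853°)) = -2491.957 km
|dₓₜ| = 2491.957 km

2492 km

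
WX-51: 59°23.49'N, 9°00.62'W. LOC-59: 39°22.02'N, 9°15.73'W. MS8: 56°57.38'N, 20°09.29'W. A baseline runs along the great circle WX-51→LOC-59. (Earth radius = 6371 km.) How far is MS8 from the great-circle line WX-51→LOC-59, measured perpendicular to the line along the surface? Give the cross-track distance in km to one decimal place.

WX-51: φ = +59.39150°, λ = -9.01033°
LOC-59: φ = +39.36700°, λ = -9.26217°
MS8: φ = +56.95633°, λ = -20.15483°
δ₁₃ = central angle WX-51→MS8 = 0.110859 rad  (haversine)
θ₁₃ = bearing WX-51→MS8 = 252.298°,  θ₁₂ = bearing WX-51→LOC-59 = 180.569°
dₓₜ = R·arcsin(sin δ₁₃ · sin(θ₁₃ − θ₁₂)) = 6371·arcsin(0.11063·sin(71.730°)) = 670.540 km
|dₓₜ| = 670.540 km

670.5 km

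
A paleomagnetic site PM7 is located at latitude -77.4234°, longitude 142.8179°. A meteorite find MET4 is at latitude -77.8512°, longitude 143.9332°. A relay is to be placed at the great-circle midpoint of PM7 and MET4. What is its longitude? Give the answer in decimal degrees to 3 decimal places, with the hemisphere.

143.366°E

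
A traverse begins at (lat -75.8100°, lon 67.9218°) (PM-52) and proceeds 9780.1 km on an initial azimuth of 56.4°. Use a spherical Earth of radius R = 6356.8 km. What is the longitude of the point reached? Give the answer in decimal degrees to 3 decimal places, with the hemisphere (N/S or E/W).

124.752°E

δ = d/R = 9780.1/6356.8 = 1.538526 rad
φ₂ = arcsin(sin φ₁ cos δ + cos φ₁ sin δ cos θ)
   = arcsin(-0.96949·0.03227 + 0.24514·0.99948·0.55339) = 5.98719°
λ₂ = λ₁ + atan2(sin θ sin δ cos φ₁, cos δ − sin φ₁ sin φ₂) = 124.75207°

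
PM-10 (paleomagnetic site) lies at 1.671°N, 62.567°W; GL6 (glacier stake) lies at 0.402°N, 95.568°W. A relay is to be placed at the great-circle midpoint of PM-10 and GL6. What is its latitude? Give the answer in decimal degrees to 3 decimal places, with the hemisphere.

1.081°N

Bx = cos φ₂ cos Δλ = 0.838640,  By = cos φ₂ sin Δλ = -0.544640
φₘ = atan2(sin φ₁ + sin φ₂, √((cos φ₁ + Bx)² + By²)) = 1.08101°
λₘ = λ₁ + atan2(By, cos φ₁ + Bx) = -79.07090°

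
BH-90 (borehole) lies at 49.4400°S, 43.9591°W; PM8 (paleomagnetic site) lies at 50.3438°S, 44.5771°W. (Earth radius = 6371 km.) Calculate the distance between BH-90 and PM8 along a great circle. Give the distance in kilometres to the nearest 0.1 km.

109.8 km

Δφ = -0.9038°,  Δλ = -0.6180°
a = sin²(Δφ/2) + cos φ₁ cos φ₂ sin²(Δλ/2) = 0.000074
c = 2·arcsin(√a) = 0.017237 rad = 0.9876°
d = R·c = 6371 × 0.017237 = 109.8 km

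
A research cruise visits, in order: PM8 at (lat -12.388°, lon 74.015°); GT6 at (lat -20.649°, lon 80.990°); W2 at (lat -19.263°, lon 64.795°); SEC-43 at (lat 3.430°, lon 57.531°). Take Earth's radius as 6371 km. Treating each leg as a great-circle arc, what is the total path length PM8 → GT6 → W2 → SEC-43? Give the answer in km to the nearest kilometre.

5526 km

PM8→GT6: c = 0.185416 rad, d = 1181.28 km
GT6→W2: c = 0.266671 rad, d = 1698.96 km
W2→SEC-43: c = 0.415233 rad, d = 2645.45 km
Total = 1181.28 + 1698.96 + 2645.45 = 5525.69 km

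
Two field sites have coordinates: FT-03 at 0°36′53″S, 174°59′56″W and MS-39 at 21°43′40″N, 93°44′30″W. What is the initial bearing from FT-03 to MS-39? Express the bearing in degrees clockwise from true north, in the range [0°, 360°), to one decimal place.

FT-03: φ = -0.61472°, λ = -174.99889°
MS-39: φ = +21.72778°, λ = -93.74167°
Δλ = 81.2572°
y = sin Δλ · cos φ₂ = 0.918159
x = cos φ₁ sin φ₂ − sin φ₁ cos φ₂ cos Δλ = 0.371691
θ = atan2(y, x) = 67.9608° → 67.9608° (mod 360°)

68.0°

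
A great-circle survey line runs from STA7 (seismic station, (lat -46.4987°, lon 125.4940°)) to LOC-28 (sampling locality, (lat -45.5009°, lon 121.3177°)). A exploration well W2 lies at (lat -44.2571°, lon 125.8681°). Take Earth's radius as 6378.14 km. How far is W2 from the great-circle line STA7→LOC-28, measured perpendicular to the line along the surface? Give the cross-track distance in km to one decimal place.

δ₁₃ = central angle STA7→W2 = 0.039391 rad  (haversine)
θ₁₃ = bearing STA7→W2 = 6.820°,  θ₁₂ = bearing STA7→LOC-28 = 287.470°
dₓₜ = R·arcsin(sin δ₁₃ · sin(θ₁₃ − θ₁₂)) = 6378.14·arcsin(0.03938·sin(-280.650°)) = 246.912 km
|dₓₜ| = 246.912 km

246.9 km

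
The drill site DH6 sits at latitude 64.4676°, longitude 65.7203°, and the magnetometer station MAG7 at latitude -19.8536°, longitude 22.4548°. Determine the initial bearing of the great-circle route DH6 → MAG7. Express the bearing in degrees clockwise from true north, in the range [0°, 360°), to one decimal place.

220.1°

Δλ = -43.2655°
y = sin Δλ · cos φ₂ = -0.644643
x = cos φ₁ sin φ₂ − sin φ₁ cos φ₂ cos Δλ = -0.764401
θ = atan2(y, x) = -139.8580° → 220.1420° (mod 360°)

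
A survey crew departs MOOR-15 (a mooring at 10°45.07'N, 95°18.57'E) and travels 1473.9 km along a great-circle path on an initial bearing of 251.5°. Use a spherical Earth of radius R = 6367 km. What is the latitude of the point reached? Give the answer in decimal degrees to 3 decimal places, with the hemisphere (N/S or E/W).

MOOR-15: φ = +10.75117°, λ = +95.30950°
δ = d/R = 1473.9/6367 = 0.231490 rad
φ₂ = arcsin(sin φ₁ cos δ + cos φ₁ sin δ cos θ)
   = arcsin(0.18654·0.97333 + 0.98245·0.22943·-0.31730) = 6.31804°
λ₂ = λ₁ + atan2(sin θ sin δ cos φ₁, cos δ − sin φ₁ sin φ₂) = 82.66495°

6.318°N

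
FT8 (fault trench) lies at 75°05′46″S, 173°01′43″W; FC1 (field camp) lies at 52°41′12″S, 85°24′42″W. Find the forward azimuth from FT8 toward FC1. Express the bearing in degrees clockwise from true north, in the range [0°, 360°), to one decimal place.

106.6°

FT8: φ = -75.09611°, λ = -173.02861°
FC1: φ = -52.68667°, λ = -85.41167°
Δλ = 87.6169°
y = sin Δλ · cos φ₂ = 0.605649
x = cos φ₁ sin φ₂ − sin φ₁ cos φ₂ cos Δλ = -0.180201
θ = atan2(y, x) = 106.5695° → 106.5695° (mod 360°)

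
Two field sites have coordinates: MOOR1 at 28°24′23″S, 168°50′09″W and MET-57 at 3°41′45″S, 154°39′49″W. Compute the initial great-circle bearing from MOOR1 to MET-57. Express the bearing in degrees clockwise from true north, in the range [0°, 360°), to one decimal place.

31.2°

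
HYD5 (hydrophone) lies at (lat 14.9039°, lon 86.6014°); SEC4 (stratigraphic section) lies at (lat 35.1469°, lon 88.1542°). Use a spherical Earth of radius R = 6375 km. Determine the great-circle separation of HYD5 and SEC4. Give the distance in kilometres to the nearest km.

Δφ = 20.2430°,  Δλ = 1.5528°
a = sin²(Δφ/2) + cos φ₁ cos φ₂ sin²(Δλ/2) = 0.031028
c = 2·arcsin(√a) = 0.354145 rad = 20.2910°
d = R·c = 6375 × 0.354145 = 2257.7 km

2258 km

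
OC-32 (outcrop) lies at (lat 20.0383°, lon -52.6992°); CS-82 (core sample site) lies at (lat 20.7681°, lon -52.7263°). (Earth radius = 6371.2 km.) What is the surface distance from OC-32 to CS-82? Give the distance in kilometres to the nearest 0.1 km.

Δφ = 0.7298°,  Δλ = -0.0271°
a = sin²(Δφ/2) + cos φ₁ cos φ₂ sin²(Δλ/2) = 0.000041
c = 2·arcsin(√a) = 0.012745 rad = 0.7302°
d = R·c = 6371.2 × 0.012745 = 81.2 km

81.2 km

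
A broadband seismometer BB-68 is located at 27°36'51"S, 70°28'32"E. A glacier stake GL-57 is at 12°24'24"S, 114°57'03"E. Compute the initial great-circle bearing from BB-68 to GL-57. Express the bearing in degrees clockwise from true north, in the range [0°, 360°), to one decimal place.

BB-68: φ = -27.61417°, λ = +70.47556°
GL-57: φ = -12.40667°, λ = +114.95083°
Δλ = 44.4753°
y = sin Δλ · cos φ₂ = 0.684240
x = cos φ₁ sin φ₂ − sin φ₁ cos φ₂ cos Δλ = 0.132643
θ = atan2(y, x) = 79.0290° → 79.0290° (mod 360°)

79.0°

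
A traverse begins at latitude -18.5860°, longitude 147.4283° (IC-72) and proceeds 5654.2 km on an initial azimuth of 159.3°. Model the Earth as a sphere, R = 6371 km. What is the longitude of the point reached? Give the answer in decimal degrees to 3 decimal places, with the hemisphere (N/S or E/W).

δ = d/R = 5654.2/6371 = 0.887490 rad
φ₂ = arcsin(sin φ₁ cos δ + cos φ₁ sin δ cos θ)
   = arcsin(-0.31873·0.63136 + 0.94785·0.77549·-0.93544) = -62.72602°
λ₂ = λ₁ + atan2(sin θ sin δ cos φ₁, cos δ − sin φ₁ sin φ₂) = -175.83164°

175.832°W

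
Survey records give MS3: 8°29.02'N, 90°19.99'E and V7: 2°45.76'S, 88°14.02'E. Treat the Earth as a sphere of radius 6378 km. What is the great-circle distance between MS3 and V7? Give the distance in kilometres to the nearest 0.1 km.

MS3: φ = +8.48367°, λ = +90.33317°
V7: φ = -2.76267°, λ = +88.23367°
Δφ = -11.2463°,  Δλ = -2.0995°
a = sin²(Δφ/2) + cos φ₁ cos φ₂ sin²(Δλ/2) = 0.009933
c = 2·arcsin(√a) = 0.199657 rad = 11.4395°
d = R·c = 6378 × 0.199657 = 1273.4 km

1273.4 km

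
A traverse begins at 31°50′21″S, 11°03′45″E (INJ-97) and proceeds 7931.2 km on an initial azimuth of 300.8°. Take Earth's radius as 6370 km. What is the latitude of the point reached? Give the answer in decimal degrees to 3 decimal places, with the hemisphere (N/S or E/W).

INJ-97: φ = -31.83917°, λ = +11.06250°
δ = d/R = 7931.2/6370 = 1.245086 rad
φ₂ = arcsin(sin φ₁ cos δ + cos φ₁ sin δ cos θ)
   = arcsin(-0.52754·0.31998 + 0.84953·0.94742·0.51204) = 14.08284°
λ₂ = λ₁ + atan2(sin θ sin δ cos φ₁, cos δ − sin φ₁ sin φ₂) = -45.97382°

14.083°N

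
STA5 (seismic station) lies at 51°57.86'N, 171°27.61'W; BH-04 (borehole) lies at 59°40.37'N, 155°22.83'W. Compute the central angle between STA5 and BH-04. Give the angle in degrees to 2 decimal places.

STA5: φ = +51.96433°, λ = -171.46017°
BH-04: φ = +59.67283°, λ = -155.38050°
Δφ = 7.7085°,  Δλ = 16.0797°
a = sin²(Δφ/2) + cos φ₁ cos φ₂ sin²(Δλ/2) = 0.010604
c = 2·arcsin(√a) = 0.206319 rad = 11.8212°

11.82°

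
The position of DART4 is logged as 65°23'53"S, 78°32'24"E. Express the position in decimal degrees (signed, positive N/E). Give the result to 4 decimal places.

lat: 65.3981° S → -65.3981°
lon: 78.5400° E → +78.5400°

-65.3981°, +78.5400°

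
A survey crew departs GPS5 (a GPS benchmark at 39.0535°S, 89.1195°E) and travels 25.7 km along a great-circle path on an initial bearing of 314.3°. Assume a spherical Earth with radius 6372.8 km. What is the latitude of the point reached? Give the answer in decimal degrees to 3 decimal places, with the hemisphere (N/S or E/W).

38.892°S

δ = d/R = 25.7/6372.8 = 0.004033 rad
φ₂ = arcsin(sin φ₁ cos δ + cos φ₁ sin δ cos θ)
   = arcsin(-0.63005·0.99999 + 0.77656·0.00403·0.69842) = -38.89193°
λ₂ = λ₁ + atan2(sin θ sin δ cos φ₁, cos δ − sin φ₁ sin φ₂) = 88.90704°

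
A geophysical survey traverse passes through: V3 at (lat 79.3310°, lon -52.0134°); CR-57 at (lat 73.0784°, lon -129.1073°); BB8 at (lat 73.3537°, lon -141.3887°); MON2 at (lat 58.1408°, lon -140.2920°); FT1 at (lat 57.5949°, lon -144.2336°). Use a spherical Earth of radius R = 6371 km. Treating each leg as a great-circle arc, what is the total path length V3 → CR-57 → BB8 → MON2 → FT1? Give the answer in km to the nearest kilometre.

4306 km

V3→CR-57: c = 0.310434 rad, d = 1977.77 km
CR-57→BB8: c = 0.061973 rad, d = 394.83 km
BB8→MON2: c = 0.265621 rad, d = 1692.27 km
MON2→FT1: c = 0.037804 rad, d = 240.85 km
Total = 1977.77 + 394.83 + 1692.27 + 240.85 = 4305.72 km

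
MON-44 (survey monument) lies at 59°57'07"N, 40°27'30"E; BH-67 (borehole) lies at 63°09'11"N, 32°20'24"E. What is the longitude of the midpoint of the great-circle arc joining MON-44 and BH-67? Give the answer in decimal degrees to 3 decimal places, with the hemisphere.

MON-44: φ = +59.95194°, λ = +40.45833°
BH-67: φ = +63.15306°, λ = +32.34000°
Bx = cos φ₂ cos Δλ = 0.447083,  By = cos φ₂ sin Δλ = -0.063775
φₘ = atan2(sin φ₁ + sin φ₂, √((cos φ₁ + Bx)² + By²)) = 61.61257°
λₘ = λ₁ + atan2(By, cos φ₁ + Bx) = 36.60887°

36.609°E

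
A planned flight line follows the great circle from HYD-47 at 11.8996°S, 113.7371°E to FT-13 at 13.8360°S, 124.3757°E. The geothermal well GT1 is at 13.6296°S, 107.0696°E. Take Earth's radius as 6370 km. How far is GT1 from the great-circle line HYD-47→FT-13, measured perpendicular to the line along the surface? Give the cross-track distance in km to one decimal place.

δ₁₃ = central angle HYD-47→GT1 = 0.117434 rad  (haversine)
θ₁₃ = bearing HYD-47→GT1 = 254.381°,  θ₁₂ = bearing HYD-47→FT-13 = 101.733°
dₓₜ = R·arcsin(sin δ₁₃ · sin(θ₁₃ − θ₁₂)) = 6370·arcsin(0.11716·sin(152.648°)) = 343.078 km
|dₓₜ| = 343.078 km

343.1 km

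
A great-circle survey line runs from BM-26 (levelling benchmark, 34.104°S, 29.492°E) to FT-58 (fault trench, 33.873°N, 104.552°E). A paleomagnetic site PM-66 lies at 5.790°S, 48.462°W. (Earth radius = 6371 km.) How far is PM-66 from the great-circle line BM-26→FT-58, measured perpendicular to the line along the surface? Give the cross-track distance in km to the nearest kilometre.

4081 km

δ₁₃ = central angle BM-26→PM-66 = 1.340272 rad  (haversine)
θ₁₃ = bearing BM-26→PM-66 = 271.936°,  θ₁₂ = bearing BM-26→FT-58 = 54.062°
dₓₜ = R·arcsin(sin δ₁₃ · sin(θ₁₃ − θ₁₂)) = 6371·arcsin(0.97355·sin(217.874°)) = -4081.344 km
|dₓₜ| = 4081.344 km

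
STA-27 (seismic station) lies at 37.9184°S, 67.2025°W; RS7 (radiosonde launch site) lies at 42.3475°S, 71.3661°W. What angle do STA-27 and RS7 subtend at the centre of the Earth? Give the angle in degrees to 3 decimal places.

5.453°

Δφ = -4.4291°,  Δλ = -4.1636°
a = sin²(Δφ/2) + cos φ₁ cos φ₂ sin²(Δλ/2) = 0.002263
c = 2·arcsin(√a) = 0.095169 rad = 5.4528°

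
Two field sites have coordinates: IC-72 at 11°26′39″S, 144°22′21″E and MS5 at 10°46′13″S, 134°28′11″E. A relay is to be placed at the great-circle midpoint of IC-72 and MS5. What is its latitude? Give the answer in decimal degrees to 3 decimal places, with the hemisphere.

11.148°S

IC-72: φ = -11.44417°, λ = +144.37250°
MS5: φ = -10.77028°, λ = +134.46972°
Bx = cos φ₂ cos Δλ = 0.967748,  By = cos φ₂ sin Δλ = -0.168947
φₘ = atan2(sin φ₁ + sin φ₂, √((cos φ₁ + Bx)² + By²)) = -11.14779°
λₘ = λ₁ + atan2(By, cos φ₁ + Bx) = 139.41538°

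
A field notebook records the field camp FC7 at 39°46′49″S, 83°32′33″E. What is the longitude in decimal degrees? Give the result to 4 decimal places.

83.5425°E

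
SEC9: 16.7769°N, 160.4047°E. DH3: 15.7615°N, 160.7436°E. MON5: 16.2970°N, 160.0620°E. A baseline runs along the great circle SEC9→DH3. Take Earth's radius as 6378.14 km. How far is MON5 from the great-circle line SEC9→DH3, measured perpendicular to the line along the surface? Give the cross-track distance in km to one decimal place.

51.2 km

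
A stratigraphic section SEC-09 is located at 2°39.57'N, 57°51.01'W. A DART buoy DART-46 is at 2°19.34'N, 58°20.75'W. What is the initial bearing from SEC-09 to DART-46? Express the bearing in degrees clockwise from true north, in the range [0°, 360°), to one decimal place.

235.8°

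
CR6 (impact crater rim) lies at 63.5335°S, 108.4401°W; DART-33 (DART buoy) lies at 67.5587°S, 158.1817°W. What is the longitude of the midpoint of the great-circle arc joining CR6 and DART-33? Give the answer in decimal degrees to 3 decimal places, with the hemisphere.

Bx = cos φ₂ cos Δλ = 0.246692,  By = cos φ₂ sin Δλ = -0.291318
φₘ = atan2(sin φ₁ + sin φ₂, √((cos φ₁ + Bx)² + By²)) = -67.56697°
λₘ = λ₁ + atan2(By, cos φ₁ + Bx) = -131.25934°

131.259°W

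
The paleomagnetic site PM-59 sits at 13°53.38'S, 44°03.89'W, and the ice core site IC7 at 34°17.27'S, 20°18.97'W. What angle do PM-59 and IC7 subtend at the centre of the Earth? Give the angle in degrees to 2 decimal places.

29.61°

PM-59: φ = -13.88967°, λ = -44.06483°
IC7: φ = -34.28783°, λ = -20.31617°
Δφ = -20.3982°,  Δλ = 23.7487°
a = sin²(Δφ/2) + cos φ₁ cos φ₂ sin²(Δλ/2) = 0.065312
c = 2·arcsin(√a) = 0.516859 rad = 29.6139°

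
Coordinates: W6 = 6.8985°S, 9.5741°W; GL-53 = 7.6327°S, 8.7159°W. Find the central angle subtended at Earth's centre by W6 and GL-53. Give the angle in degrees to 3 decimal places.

Δφ = -0.7342°,  Δλ = 0.8582°
a = sin²(Δφ/2) + cos φ₁ cos φ₂ sin²(Δλ/2) = 0.000096
c = 2·arcsin(√a) = 0.019621 rad = 1.1242°

1.124°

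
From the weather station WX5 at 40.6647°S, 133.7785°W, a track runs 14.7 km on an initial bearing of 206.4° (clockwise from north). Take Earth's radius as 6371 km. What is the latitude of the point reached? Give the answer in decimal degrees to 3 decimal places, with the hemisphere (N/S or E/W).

40.783°S

δ = d/R = 14.7/6371 = 0.002307 rad
φ₂ = arcsin(sin φ₁ cos δ + cos φ₁ sin δ cos θ)
   = arcsin(-0.65163·1.00000 + 0.75854·0.00231·-0.89571) = -40.78309°
λ₂ = λ₁ + atan2(sin θ sin δ cos φ₁, cos δ − sin φ₁ sin φ₂) = -133.85613°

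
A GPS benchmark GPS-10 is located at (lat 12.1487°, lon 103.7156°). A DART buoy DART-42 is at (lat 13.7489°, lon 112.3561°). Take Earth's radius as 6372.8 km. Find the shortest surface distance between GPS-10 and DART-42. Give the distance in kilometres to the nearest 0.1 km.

953.3 km

Δφ = 1.6002°,  Δλ = 8.6405°
a = sin²(Δφ/2) + cos φ₁ cos φ₂ sin²(Δλ/2) = 0.005584
c = 2·arcsin(√a) = 0.149588 rad = 8.5708°
d = R·c = 6372.8 × 0.149588 = 953.3 km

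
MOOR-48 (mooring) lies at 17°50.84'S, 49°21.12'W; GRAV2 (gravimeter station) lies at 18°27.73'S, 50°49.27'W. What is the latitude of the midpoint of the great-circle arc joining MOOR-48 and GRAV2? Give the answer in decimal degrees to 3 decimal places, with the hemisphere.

MOOR-48: φ = -17.84733°, λ = -49.35200°
GRAV2: φ = -18.46217°, λ = -50.82117°
Bx = cos φ₂ cos Δλ = 0.948221,  By = cos φ₂ sin Δλ = -0.024319
φₘ = atan2(sin φ₁ + sin φ₂, √((cos φ₁ + Bx)² + By²)) = -18.15614°
λₘ = λ₁ + atan2(By, cos φ₁ + Bx) = -50.08529°

18.156°S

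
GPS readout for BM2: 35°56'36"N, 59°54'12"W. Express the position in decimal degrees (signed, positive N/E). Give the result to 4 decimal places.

+35.9433°, -59.9033°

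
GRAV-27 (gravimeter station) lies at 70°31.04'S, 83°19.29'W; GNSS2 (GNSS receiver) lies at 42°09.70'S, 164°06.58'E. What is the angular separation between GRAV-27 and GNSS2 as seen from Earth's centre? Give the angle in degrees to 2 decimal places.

57.46°

GRAV-27: φ = -70.51733°, λ = -83.32150°
GNSS2: φ = -42.16167°, λ = +164.10967°
Δφ = 28.3557°,  Δλ = -112.5688°
a = sin²(Δφ/2) + cos φ₁ cos φ₂ sin²(Δλ/2) = 0.231045
c = 2·arcsin(√a) = 1.002841 rad = 57.4586°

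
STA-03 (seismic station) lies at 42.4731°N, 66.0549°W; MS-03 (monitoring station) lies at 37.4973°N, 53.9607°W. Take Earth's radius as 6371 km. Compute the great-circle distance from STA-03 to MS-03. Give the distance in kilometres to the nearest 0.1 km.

1168.0 km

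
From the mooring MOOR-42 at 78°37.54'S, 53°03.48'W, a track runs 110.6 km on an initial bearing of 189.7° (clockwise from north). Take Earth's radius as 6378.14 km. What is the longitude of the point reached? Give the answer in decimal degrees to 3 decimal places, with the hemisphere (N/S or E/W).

53.986°W

MOOR-42: φ = -78.62567°, λ = -53.05800°
δ = d/R = 110.6/6378.14 = 0.017340 rad
φ₂ = arcsin(sin φ₁ cos δ + cos φ₁ sin δ cos θ)
   = arcsin(-0.98036·0.99985 + 0.19722·0.01734·-0.98570) = -79.60367°
λ₂ = λ₁ + atan2(sin θ sin δ cos φ₁, cos δ − sin φ₁ sin φ₂) = -53.98564°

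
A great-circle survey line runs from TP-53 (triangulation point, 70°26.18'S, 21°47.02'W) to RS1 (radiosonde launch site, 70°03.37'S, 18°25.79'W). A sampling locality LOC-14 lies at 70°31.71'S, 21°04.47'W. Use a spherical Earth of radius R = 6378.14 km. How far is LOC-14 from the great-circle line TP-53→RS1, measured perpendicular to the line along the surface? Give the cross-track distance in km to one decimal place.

17.6 km

TP-53: φ = -70.43633°, λ = -21.78367°
RS1: φ = -70.05617°, λ = -18.42983°
LOC-14: φ = -70.52850°, λ = -21.07450°
δ₁₃ = central angle TP-53→LOC-14 = 0.004437 rad  (haversine)
θ₁₃ = bearing TP-53→LOC-14 = 111.590°,  θ₁₂ = bearing TP-53→RS1 = 73.043°
dₓₜ = R·arcsin(sin δ₁₃ · sin(θ₁₃ − θ₁₂)) = 6378.14·arcsin(0.00444·sin(38.548°)) = 17.636 km
|dₓₜ| = 17.636 km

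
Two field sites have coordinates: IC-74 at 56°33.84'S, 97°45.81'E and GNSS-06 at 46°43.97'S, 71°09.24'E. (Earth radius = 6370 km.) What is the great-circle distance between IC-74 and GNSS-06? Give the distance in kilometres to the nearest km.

2116 km

IC-74: φ = -56.56400°, λ = +97.76350°
GNSS-06: φ = -46.73283°, λ = +71.15400°
Δφ = 9.8312°,  Δλ = -26.6095°
a = sin²(Δφ/2) + cos φ₁ cos φ₂ sin²(Δλ/2) = 0.027343
c = 2·arcsin(√a) = 0.332242 rad = 19.0361°
d = R·c = 6370 × 0.332242 = 2116.4 km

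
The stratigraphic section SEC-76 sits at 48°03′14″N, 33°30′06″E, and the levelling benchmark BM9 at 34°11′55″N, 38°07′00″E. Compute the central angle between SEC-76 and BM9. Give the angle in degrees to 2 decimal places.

SEC-76: φ = +48.05389°, λ = +33.50167°
BM9: φ = +34.19861°, λ = +38.11667°
Δφ = -13.8553°,  Δλ = 4.6150°
a = sin²(Δφ/2) + cos φ₁ cos φ₂ sin²(Δλ/2) = 0.015444
c = 2·arcsin(√a) = 0.249195 rad = 14.2778°

14.28°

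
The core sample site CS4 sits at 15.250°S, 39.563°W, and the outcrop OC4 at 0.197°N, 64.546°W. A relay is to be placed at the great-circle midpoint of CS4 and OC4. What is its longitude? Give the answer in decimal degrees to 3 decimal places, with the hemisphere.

52.282°W

Bx = cos φ₂ cos Δλ = 0.906428,  By = cos φ₂ sin Δλ = -0.422347
φₘ = atan2(sin φ₁ + sin φ₂, √((cos φ₁ + Bx)² + By²)) = -7.70676°
λₘ = λ₁ + atan2(By, cos φ₁ + Bx) = -52.28195°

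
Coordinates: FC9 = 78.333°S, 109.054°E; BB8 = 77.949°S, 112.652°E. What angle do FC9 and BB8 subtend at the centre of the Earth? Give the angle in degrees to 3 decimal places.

0.833°

Δφ = 0.3840°,  Δλ = 3.5980°
a = sin²(Δφ/2) + cos φ₁ cos φ₂ sin²(Δλ/2) = 0.000053
c = 2·arcsin(√a) = 0.014538 rad = 0.8330°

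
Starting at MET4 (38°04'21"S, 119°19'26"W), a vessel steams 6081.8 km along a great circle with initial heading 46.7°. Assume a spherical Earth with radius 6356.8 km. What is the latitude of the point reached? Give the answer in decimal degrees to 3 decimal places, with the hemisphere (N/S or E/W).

MET4: φ = -38.07250°, λ = -119.32389°
δ = d/R = 6081.8/6356.8 = 0.956739 rad
φ₂ = arcsin(sin φ₁ cos δ + cos φ₁ sin δ cos θ)
   = arcsin(-0.61666·0.57619 + 0.78723·0.81732·0.68582) = 4.93102°
λ₂ = λ₁ + atan2(sin θ sin δ cos φ₁, cos δ − sin φ₁ sin φ₂) = -82.66635°

4.931°N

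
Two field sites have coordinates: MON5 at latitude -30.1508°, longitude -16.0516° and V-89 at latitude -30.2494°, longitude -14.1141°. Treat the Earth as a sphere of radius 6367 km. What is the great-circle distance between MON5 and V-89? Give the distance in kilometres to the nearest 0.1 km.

186.4 km

Δφ = -0.0986°,  Δλ = 1.9375°
a = sin²(Δφ/2) + cos φ₁ cos φ₂ sin²(Δλ/2) = 0.000214
c = 2·arcsin(√a) = 0.029276 rad = 1.6774°
d = R·c = 6367 × 0.029276 = 186.4 km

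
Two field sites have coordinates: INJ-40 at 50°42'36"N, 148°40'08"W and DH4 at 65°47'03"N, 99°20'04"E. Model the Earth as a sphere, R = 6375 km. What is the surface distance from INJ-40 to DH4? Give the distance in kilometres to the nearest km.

INJ-40: φ = +50.71000°, λ = -148.66889°
DH4: φ = +65.78417°, λ = +99.33444°
Δφ = 15.0742°,  Δλ = -111.9967°
a = sin²(Δφ/2) + cos φ₁ cos φ₂ sin²(Δλ/2) = 0.195719
c = 2·arcsin(√a) = 0.916550 rad = 52.5144°
d = R·c = 6375 × 0.916550 = 5843.0 km

5843 km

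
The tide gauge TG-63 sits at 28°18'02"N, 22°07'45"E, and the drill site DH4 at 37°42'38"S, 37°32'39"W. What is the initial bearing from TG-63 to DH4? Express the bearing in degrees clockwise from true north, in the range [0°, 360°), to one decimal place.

223.2°

TG-63: φ = +28.30056°, λ = +22.12917°
DH4: φ = -37.71056°, λ = -37.54417°
Δλ = -59.6733°
y = sin Δλ · cos φ₂ = -0.682856
x = cos φ₁ sin φ₂ − sin φ₁ cos φ₂ cos Δλ = -0.727942
θ = atan2(y, x) = -136.8304° → 223.1696° (mod 360°)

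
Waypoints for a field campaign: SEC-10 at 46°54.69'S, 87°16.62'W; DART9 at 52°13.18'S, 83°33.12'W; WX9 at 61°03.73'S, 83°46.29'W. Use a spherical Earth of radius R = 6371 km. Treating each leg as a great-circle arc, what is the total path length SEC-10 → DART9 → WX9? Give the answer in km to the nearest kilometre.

1632 km

SEC-10: φ = -46.91150°, λ = -87.27700°
DART9: φ = -52.21967°, λ = -83.55200°
WX9: φ = -61.06217°, λ = -83.77150°
SEC-10→DART9: c = 0.101756 rad, d = 648.28 km
DART9→WX9: c = 0.154345 rad, d = 983.33 km
Total = 648.28 + 983.33 = 1631.62 km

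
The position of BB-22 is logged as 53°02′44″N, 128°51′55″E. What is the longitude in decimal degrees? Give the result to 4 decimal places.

128° + 51′/60 + 55″/3600 = 128 + 0.85000 + 0.01528 = 128.8653°

128.8653°E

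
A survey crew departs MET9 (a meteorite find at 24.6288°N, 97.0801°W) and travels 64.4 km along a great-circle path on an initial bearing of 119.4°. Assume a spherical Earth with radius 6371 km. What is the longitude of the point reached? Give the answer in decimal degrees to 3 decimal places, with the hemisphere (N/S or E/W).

δ = d/R = 64.4/6371 = 0.010108 rad
φ₂ = arcsin(sin φ₁ cos δ + cos φ₁ sin δ cos θ)
   = arcsin(0.41674·0.99995 + 0.90903·0.01011·-0.49090) = 24.34347°
λ₂ = λ₁ + atan2(sin θ sin δ cos φ₁, cos δ − sin φ₁ sin φ₂) = -96.52629°

96.526°W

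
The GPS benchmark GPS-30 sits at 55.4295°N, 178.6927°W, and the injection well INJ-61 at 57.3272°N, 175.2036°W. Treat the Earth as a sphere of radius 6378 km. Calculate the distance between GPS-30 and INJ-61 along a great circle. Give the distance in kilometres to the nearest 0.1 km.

Δφ = 1.8977°,  Δλ = 3.4891°
a = sin²(Δφ/2) + cos φ₁ cos φ₂ sin²(Δλ/2) = 0.000558
c = 2·arcsin(√a) = 0.047254 rad = 2.7074°
d = R·c = 6378 × 0.047254 = 301.4 km

301.4 km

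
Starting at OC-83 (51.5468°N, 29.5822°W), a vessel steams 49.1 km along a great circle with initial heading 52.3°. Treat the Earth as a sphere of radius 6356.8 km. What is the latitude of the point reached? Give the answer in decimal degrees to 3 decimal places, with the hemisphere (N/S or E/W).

51.816°N

δ = d/R = 49.1/6356.8 = 0.007724 rad
φ₂ = arcsin(sin φ₁ cos δ + cos φ₁ sin δ cos θ)
   = arcsin(0.78312·0.99997 + 0.62188·0.00772·0.61153) = 51.81608°
λ₂ = λ₁ + atan2(sin θ sin δ cos φ₁, cos δ − sin φ₁ sin φ₂) = -29.01577°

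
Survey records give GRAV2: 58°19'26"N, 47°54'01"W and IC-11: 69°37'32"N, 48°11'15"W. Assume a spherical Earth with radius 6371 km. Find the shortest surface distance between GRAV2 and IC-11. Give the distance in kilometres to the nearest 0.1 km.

1256.8 km

GRAV2: φ = +58.32389°, λ = -47.90028°
IC-11: φ = +69.62556°, λ = -48.18750°
Δφ = 11.3017°,  Δλ = -0.2872°
a = sin²(Δφ/2) + cos φ₁ cos φ₂ sin²(Δλ/2) = 0.009697
c = 2·arcsin(√a) = 0.197263 rad = 11.3023°
d = R·c = 6371 × 0.197263 = 1256.8 km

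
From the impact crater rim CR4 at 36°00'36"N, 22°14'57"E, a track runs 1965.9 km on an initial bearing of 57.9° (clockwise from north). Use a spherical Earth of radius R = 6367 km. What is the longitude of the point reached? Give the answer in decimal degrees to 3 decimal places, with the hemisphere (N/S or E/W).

43.104°E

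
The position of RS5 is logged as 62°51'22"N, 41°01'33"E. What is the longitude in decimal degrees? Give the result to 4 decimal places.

41.0258°E

41° + 1′/60 + 33″/3600 = 41 + 0.01667 + 0.00917 = 41.0258°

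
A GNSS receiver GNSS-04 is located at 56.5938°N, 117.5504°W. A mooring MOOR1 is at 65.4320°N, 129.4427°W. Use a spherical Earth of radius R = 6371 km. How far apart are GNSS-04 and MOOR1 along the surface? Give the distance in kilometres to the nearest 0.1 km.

1169.0 km

Δφ = 8.8382°,  Δλ = -11.8923°
a = sin²(Δφ/2) + cos φ₁ cos φ₂ sin²(Δλ/2) = 0.008394
c = 2·arcsin(√a) = 0.183490 rad = 10.5132°
d = R·c = 6371 × 0.183490 = 1169.0 km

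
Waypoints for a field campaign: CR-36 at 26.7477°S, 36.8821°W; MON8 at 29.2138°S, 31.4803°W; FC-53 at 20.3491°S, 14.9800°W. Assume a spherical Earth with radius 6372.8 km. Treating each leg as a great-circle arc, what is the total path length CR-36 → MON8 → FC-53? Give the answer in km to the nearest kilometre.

2530 km

CR-36→MON8: c = 0.093709 rad, d = 597.19 km
MON8→FC-53: c = 0.303305 rad, d = 1932.90 km
Total = 597.19 + 1932.90 = 2530.09 km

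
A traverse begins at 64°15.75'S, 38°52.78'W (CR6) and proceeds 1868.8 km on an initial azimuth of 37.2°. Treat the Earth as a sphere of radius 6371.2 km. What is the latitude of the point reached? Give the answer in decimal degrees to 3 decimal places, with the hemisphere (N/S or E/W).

49.668°S

CR6: φ = -64.26250°, λ = -38.87967°
δ = d/R = 1868.8/6371.2 = 0.293320 rad
φ₂ = arcsin(sin φ₁ cos δ + cos φ₁ sin δ cos θ)
   = arcsin(-0.90079·0.95729 + 0.43425·0.28913·0.79653) = -49.66836°
λ₂ = λ₁ + atan2(sin θ sin δ cos φ₁, cos δ − sin φ₁ sin φ₂) = -23.20970°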